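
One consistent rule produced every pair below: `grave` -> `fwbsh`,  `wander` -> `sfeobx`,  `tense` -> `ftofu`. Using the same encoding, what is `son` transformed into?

opt

The output letters match the input read backwards, each shifted +1: grave reversed is evarg. The word is reversed, then every letter is shifted forward by 1.
On son: reverse → nos; then shift: n+1=o, o+1=p, s+1=t.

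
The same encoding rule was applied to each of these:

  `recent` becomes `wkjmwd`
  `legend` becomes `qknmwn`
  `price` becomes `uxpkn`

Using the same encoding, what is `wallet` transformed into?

In recent: r→w is +5, e→k is +6, c→j is +7, e→m is +8 — the shift increases by 1 each position. Each letter shifts forward by (position + 5), i.e. 5, 6, 7, … — the shift grows by one for each successive letter.
On wallet: w+5=b, a+6=g, l+7=s, l+8=t, e+9=n, t+10=d.

bgstnd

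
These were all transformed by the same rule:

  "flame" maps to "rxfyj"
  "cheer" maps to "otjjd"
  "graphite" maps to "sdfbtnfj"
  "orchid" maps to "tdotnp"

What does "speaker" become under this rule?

ebjfwjd

The rule splits by letter class: vowels +5, consonants +12.
For speaker: s(cons)+12=e, p(cons)+12=b, e(vowel)+5=j, a(vowel)+5=f, k(cons)+12=w, e(vowel)+5=j, r(cons)+12=d.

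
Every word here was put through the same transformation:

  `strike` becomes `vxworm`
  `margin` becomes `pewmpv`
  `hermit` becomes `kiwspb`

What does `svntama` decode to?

printer

In strike: s→v is +3, t→x is +4, r→w is +5, i→o is +6 — the shift increases by 1 each position. The shift increases by 1 at each position, starting from +3: 3, 4, 5, ….
Reversing it on svntama: s−3=p, v−4=r, n−5=i, t−6=n, a−7=t, m−8=e, a−9=r.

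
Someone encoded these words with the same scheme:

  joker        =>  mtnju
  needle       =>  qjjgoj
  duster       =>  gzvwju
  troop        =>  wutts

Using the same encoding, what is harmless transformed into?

kfupojvv

Vowels shift forward by 5 and consonants shift forward by 3.
For harmless: h(cons)+3=k, a(vowel)+5=f, r(cons)+3=u, m(cons)+3=p, l(cons)+3=o, e(vowel)+5=j, s(cons)+3=v, s(cons)+3=v.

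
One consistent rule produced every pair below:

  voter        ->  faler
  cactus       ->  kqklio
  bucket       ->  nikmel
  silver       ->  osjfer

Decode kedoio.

Treating letters as 0–25, the rule is x ↦ 23x + 16 (mod 26).
Undoing it on kedoio: k(10)→17·(10−16)≡2=c; e(4)→17·(4−16)≡4=e; d(3)→17·(3−16)≡13=n; o(14)→17·(14−16)≡18=s; i(8)→17·(8−16)≡20=u; o(14)→17·(14−16)≡18=s (all mod 26).

census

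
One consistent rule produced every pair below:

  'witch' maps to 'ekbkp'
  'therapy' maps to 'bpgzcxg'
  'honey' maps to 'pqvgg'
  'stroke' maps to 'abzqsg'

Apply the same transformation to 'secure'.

agkwzg

The rule splits by letter class: vowels +2, consonants +8.
For secure: s(cons)+8=a, e(vowel)+2=g, c(cons)+8=k, u(vowel)+2=w, r(cons)+8=z, e(vowel)+2=g.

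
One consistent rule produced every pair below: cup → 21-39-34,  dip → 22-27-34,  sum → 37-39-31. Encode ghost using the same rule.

Each letter is replaced by its alphabet position (a=1..z=26) + 18.
For ghost: g=7→25, h=8→26, o=15→33, s=19→37, t=20→38.

25-26-33-37-38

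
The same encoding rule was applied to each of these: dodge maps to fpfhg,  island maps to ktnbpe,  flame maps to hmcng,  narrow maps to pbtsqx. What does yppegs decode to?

wonder

Shifts by position in dodge: pos 0: d→f (+2), pos 1: o→p (+1), pos 2: d→f (+2), pos 3: g→h (+1) — repeating every 2. A repeating key of period 2 is used — shifts +2, +1 over and over.
Decoding yppegs: y−2=w, p−1=o, p−2=n, e−1=d, g−2=e, s−1=r.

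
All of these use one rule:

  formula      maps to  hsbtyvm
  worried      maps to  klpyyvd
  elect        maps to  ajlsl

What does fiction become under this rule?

uvpajpm

The output letters match the input read backwards, each shifted +7: formula reversed is alumrof. The word is reversed, then every letter is shifted forward by 7.
For fiction: reverse → noitcif; then shift: n+7=u, o+7=v, i+7=p, t+7=a, c+7=j, i+7=p, f+7=m.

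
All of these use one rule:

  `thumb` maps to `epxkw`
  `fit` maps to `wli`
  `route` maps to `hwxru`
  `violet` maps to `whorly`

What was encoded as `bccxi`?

fuzzy

The word is reversed, then every letter is shifted forward by 3.
Undoing it on bccxi: shift back: b−3=y, c−3=z, c−3=z, x−3=u, i−3=f → yzzuf; then reverse → fuzzy.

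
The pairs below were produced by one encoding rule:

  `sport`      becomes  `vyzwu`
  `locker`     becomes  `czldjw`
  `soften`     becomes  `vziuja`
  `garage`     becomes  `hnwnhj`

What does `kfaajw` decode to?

dinner

s(18)→v(21) and p(15)→y(24) fit y≡25x+13 (mod 26); the inverse of 25 mod 26 is 25. This is an affine cipher: with a=0,…,z=25, each position x becomes (25x+13) mod 26.
Decoding kfaajw: k(10)→25·(10−13)≡3=d; f(5)→25·(5−13)≡8=i; a(0)→25·(0−13)≡13=n; a(0)→25·(0−13)≡13=n; j(9)→25·(9−13)≡4=e; w(22)→25·(22−13)≡17=r (all mod 26).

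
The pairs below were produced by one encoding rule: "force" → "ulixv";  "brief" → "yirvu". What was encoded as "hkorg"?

Letters are reflected about the middle of the alphabet (position → 25−position): Atbash.
Reversing it on hkorg: h↔s, k↔p, o↔l, r↔i, g↔t.

split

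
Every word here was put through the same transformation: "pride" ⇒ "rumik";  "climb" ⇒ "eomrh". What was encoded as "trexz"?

In pride: p→r is +2, r→u is +3, i→m is +4, d→i is +5 — the shift increases by 1 each position. Letter i (0-indexed) is shifted by i+2, so successive shifts are 2, 3, 4, ….
Decoding trexz: t−2=r, r−3=o, e−4=a, x−5=s, z−6=t.

roast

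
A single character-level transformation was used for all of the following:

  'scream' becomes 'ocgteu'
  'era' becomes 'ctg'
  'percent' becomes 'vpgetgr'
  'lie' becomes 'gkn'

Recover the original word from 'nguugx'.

vessel

The output letters match the input read backwards, each shifted +2: scream reversed is maercs. The word is reversed, then every letter is shifted forward by 2.
Reversing it on nguugx: shift back: n−2=l, g−2=e, u−2=s, u−2=s, g−2=e, x−2=v → lessev; then reverse → vessel.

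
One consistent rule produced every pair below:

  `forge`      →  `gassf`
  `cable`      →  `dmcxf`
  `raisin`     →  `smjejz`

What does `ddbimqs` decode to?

Shifts by position in forge: pos 0: f→g (+1), pos 1: o→a (+12), pos 2: r→s (+1), pos 3: g→s (+12) — repeating every 2. It's a Vigenère-style cipher with numeric key [1,12]: position i shifts by key[i mod 2].
Reversing it on ddbimqs: d−1=c, d−12=r, b−1=a, i−12=w, m−1=l, q−12=e, s−1=r.

crawler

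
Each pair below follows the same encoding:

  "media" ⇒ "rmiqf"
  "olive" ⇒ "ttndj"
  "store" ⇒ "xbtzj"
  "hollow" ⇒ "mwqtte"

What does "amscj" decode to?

Shifts by position in media: pos 0: m→r (+5), pos 1: e→m (+8), pos 2: d→i (+5), pos 3: i→q (+8) — repeating every 2. A repeating key of period 2 is used — shifts +5, +8 over and over.
Undoing it on amscj: a−5=v, m−8=e, s−5=n, c−8=u, j−5=e.

venue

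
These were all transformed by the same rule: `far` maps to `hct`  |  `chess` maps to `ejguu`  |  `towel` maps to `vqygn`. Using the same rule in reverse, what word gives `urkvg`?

This is a Caesar cipher with shift 2.
Reversing it on urkvg: u−2=s, r−2=p, k−2=i, v−2=t, g−2=e.

spite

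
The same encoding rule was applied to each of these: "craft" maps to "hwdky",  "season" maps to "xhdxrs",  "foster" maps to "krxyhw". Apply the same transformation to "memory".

The shift depends on letter class: consonant c→h is +5, but vowel a→d is +3. Vowels shift forward by 3 and consonants shift forward by 5.
For memory: m(cons)+5=r, e(vowel)+3=h, m(cons)+5=r, o(vowel)+3=r, r(cons)+5=w, y(cons)+5=d.

rhrrwd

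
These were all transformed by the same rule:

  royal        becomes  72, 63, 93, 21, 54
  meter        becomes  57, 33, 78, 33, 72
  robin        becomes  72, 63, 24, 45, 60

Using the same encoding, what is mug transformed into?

r(#18)→72 and o(#15)→63: differences scale by 3, so n = 3·pos + 18. With a=1..z=26, the number is 3·pos + 18.
On mug: m=13→57, u=21→81, g=7→39.

57, 81, 39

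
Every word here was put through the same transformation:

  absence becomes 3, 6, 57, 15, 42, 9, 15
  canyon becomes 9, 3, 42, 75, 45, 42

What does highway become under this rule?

a(#1)→3 and b(#2)→6: differences scale by 3, so n = 3·pos + 0. Each letter becomes 3×(its alphabet position, a=1..z=26).
For highway: h=8→24, i=9→27, g=7→21, h=8→24, w=23→69, a=1→3, y=25→75.

24, 27, 21, 24, 69, 3, 75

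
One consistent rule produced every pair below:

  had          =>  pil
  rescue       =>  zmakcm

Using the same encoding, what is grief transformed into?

ozqmn

It's a constant shift of +8 (ROT8).
For grief: g+8=o, r+8=z, i+8=q, e+8=m, f+8=n.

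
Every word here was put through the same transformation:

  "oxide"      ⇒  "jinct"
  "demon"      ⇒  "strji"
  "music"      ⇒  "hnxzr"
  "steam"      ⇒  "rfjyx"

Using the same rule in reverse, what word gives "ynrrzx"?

The output letters match the input read backwards, each shifted +5: oxide reversed is edixo. Read the word backwards and shift each letter +5.
Undoing it on ynrrzx: shift back: y−5=t, n−5=i, r−5=m, r−5=m, z−5=u, x−5=s → timmus; then reverse → summit.

summit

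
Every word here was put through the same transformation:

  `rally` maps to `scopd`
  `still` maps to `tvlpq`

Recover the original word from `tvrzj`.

In rally: r→s is +1, a→c is +2, l→o is +3, l→p is +4 — the shift increases by 1 each position. Letter i (0-indexed) is shifted by i+1, so successive shifts are 1, 2, 3, ….
Reversing it on tvrzj: t−1=s, v−2=t, r−3=o, z−4=v, j−5=e.

stove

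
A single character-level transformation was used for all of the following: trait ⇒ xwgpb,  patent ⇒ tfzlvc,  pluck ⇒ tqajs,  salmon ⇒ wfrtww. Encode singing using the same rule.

The shift increases by 1 at each position, starting from +4: 4, 5, 6, ….
On singing: s+4=w, i+5=n, n+6=t, g+7=n, i+8=q, n+9=w, g+10=q.

wntnqwq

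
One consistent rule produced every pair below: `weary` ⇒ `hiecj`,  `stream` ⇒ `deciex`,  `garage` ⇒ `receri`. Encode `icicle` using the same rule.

The shift depends on letter class: consonant w→h is +11, but vowel e→i is +4. Two shifts are in play — +4 for a/e/i/o/u, +11 for every other letter.
On icicle: i(vowel)+4=m, c(cons)+11=n, i(vowel)+4=m, c(cons)+11=n, l(cons)+11=w, e(vowel)+4=i.

mnmnwi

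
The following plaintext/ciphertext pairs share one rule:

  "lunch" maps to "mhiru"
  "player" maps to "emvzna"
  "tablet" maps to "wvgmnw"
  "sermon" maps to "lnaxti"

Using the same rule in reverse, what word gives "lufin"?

l(11)→m(12) and u(20)→h(7) fit y≡11x+21 (mod 26); the inverse of 11 mod 26 is 19. Each letter's alphabet position (a=0..z=25) is mapped through 11·x+21 mod 26 — an affine cipher.
Undoing it on lufin: l(11)→19·(11−21)≡18=s; u(20)→19·(20−21)≡7=h; f(5)→19·(5−21)≡8=i; i(8)→19·(8−21)≡13=n; n(13)→19·(13−21)≡4=e (all mod 26).

shine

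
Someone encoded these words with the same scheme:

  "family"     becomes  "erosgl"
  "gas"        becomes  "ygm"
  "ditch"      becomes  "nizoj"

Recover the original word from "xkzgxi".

The output letters match the input read backwards, each shifted +6: family reversed is ylimaf. The word is reversed, then every letter is shifted forward by 6.
Undoing it on xkzgxi: shift back: x−6=r, k−6=e, z−6=t, g−6=a, x−6=r, i−6=c → retarc; then reverse → crater.

crater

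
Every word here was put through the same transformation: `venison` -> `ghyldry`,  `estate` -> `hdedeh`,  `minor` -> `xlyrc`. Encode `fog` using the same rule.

qrr

The rule splits by letter class: vowels +3, consonants +11.
For fog: f(cons)+11=q, o(vowel)+3=r, g(cons)+11=r.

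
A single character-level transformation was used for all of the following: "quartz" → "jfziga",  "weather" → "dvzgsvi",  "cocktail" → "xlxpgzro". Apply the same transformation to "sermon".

Each pair mirrors across the alphabet (q↔j, u↔f, a↔z): positions sum to 25. This is the alphabet-reversal cipher (Atbash): a becomes z, b becomes y, etc.
Applying it to sermon: s↔h, e↔v, r↔i, m↔n, o↔l, n↔m.

hvinlm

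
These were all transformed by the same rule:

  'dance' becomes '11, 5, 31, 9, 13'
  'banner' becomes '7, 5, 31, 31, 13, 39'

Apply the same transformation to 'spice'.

d(#4)→11 and a(#1)→5: differences scale by 2, so n = 2·pos + 3. Each letter becomes 2×(its alphabet position, a=1..z=26) + 3.
Applying it to spice: s=19→41, p=16→35, i=9→21, c=3→9, e=5→13.

41, 35, 21, 9, 13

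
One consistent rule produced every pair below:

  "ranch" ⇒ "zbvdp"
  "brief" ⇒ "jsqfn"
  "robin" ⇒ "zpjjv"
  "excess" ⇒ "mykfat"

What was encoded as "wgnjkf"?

Shifts by position in ranch: pos 0: r→z (+8), pos 1: a→b (+1), pos 2: n→v (+8), pos 3: c→d (+1) — repeating every 2. A repeating key of period 2 is used — shifts +8, +1 over and over.
Decoding wgnjkf: w−8=o, g−1=f, n−8=f, j−1=i, k−8=c, f−1=e.

office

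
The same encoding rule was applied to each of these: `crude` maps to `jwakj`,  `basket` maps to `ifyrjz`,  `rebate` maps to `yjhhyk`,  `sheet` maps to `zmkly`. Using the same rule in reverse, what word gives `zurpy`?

Shifts by position in crude: pos 0: c→j (+7), pos 1: r→w (+5), pos 2: u→a (+6), pos 3: d→k (+7), pos 4: e→j (+5) — repeating every 3. The shifts repeat in a cycle of length 3: positions 0,1,… shift by +7, +5, +6, then the pattern repeats.
Reversing it on zurpy: z−7=s, u−5=p, r−6=l, p−7=i, y−5=t.

split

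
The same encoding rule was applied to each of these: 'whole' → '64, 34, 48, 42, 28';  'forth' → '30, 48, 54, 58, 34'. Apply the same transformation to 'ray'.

w(#23)→64 and h(#8)→34: differences scale by 2, so n = 2·pos + 18. With a=1..z=26, the number is 2·pos + 18.
On ray: r=18→54, a=1→20, y=25→68.

54, 20, 68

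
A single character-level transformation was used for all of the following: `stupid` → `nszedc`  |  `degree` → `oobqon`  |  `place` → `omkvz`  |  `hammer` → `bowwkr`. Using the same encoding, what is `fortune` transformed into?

oxedbyp

Read the word backwards and shift each letter +10.
Applying it to fortune: reverse → enutrof; then shift: e+10=o, n+10=x, u+10=e, t+10=d, r+10=b, o+10=y, f+10=p.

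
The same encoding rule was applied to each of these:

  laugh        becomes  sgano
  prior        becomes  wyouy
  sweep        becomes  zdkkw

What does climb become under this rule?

jsoti

The shift depends on letter class: consonant l→s is +7, but vowel a→g is +6. Vowels shift forward by 6 and consonants shift forward by 7.
On climb: c(cons)+7=j, l(cons)+7=s, i(vowel)+6=o, m(cons)+7=t, b(cons)+7=i.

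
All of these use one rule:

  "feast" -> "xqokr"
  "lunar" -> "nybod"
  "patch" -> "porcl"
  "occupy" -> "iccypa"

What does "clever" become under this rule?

f(5)→x(23) and e(4)→q(16) fit y≡7x+14 (mod 26); the inverse of 7 mod 26 is 15. This is an affine cipher: with a=0,…,z=25, each position x becomes (7x+14) mod 26.
Applying it to clever: c(2)→7·2+14≡2=c; l(11)→7·11+14≡13=n; e(4)→7·4+14≡16=q; v(21)→7·21+14≡5=f; e(4)→7·4+14≡16=q; r(17)→7·17+14≡3=d (all mod 26).

cnqfqd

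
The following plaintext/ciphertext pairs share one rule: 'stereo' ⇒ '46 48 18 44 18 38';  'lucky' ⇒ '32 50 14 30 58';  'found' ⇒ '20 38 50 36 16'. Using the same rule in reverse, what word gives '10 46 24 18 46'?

ashes

s(#19)→46 and t(#20)→48: differences scale by 2, so n = 2·pos + 8. The formula is n = 2×(alphabet index, a=1) + 8.
Decoding 10 46 24 18 46: 10→(10−8)÷2=1=a, 46→(46−8)÷2=19=s, 24→(24−8)÷2=8=h, 18→(18−8)÷2=5=e, 46→(46−8)÷2=19=s.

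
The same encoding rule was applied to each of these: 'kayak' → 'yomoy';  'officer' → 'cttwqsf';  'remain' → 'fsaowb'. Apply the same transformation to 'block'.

This is a Caesar cipher with shift 14.
For block: b+14=p, l+14=z, o+14=c, c+14=q, k+14=y.

pzcqy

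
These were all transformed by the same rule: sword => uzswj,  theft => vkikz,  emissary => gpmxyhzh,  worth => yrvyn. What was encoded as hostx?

The shift increases by 1 at each position, starting from +2: 2, 3, 4, ….
Reversing it on hostx: h−2=f, o−3=l, s−4=o, t−5=o, x−6=r.

floor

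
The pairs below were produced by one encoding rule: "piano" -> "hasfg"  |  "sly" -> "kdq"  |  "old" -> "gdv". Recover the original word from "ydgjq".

It's a constant shift of +18 (ROT18).
Decoding ydgjq: y−18=g, d−18=l, g−18=o, j−18=r, q−18=y.

glory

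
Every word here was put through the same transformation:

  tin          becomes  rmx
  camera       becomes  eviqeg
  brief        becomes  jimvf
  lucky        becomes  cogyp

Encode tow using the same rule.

asx

The output letters match the input read backwards, each shifted +4: tin reversed is nit. The word is reversed, then every letter is shifted forward by 4.
On tow: reverse → wot; then shift: w+4=a, o+4=s, t+4=x.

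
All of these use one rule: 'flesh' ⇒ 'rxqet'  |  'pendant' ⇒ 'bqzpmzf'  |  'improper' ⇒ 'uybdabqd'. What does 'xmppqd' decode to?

This is a Caesar cipher with shift 12.
Reversing it on xmppqd: x−12=l, m−12=a, p−12=d, p−12=d, q−12=e, d−12=r.

ladder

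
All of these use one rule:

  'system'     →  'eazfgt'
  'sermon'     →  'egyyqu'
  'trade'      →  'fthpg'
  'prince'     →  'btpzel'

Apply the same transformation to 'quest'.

It's a Vigenère-style cipher with numeric key [12,2,7]: position i shifts by key[i mod 3].
Applying it to quest: q+12=c, u+2=w, e+7=l, s+12=e, t+2=v.

cwlev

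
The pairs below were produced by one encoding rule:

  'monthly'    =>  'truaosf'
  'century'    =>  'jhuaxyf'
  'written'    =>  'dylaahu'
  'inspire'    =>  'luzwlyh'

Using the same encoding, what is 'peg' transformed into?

whn

The shift depends on letter class: consonant m→t is +7, but vowel o→r is +3. Two shifts are in play — +3 for a/e/i/o/u, +7 for every other letter.
Applying it to peg: p(cons)+7=w, e(vowel)+3=h, g(cons)+7=n.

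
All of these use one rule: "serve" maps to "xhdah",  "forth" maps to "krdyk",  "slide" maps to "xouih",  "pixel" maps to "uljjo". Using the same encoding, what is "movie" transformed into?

rrhnh

The shifts repeat in a cycle of length 3: positions 0,1,… shift by +5, +3, +12, then the pattern repeats.
On movie: m+5=r, o+3=r, v+12=h, i+5=n, e+3=h.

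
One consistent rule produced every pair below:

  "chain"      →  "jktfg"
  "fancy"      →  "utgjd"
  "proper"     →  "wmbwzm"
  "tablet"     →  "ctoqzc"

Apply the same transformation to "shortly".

c(2)→j(9) and h(7)→k(10) fit y≡21x+19 (mod 26); the inverse of 21 mod 26 is 5. This is an affine cipher: with a=0,…,z=25, each position x becomes (21x+19) mod 26.
Applying it to shortly: s(18)→21·18+19≡7=h; h(7)→21·7+19≡10=k; o(14)→21·14+19≡1=b; r(17)→21·17+19≡12=m; t(19)→21·19+19≡2=c; l(11)→21·11+19≡16=q; y(24)→21·24+19≡3=d (all mod 26).

hkbmcqd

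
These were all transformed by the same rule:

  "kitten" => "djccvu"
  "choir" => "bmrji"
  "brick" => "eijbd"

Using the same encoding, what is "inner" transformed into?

juuvi

k(10)→d(3) and i(8)→j(9) fit y≡23x+7 (mod 26); the inverse of 23 mod 26 is 17. Each letter's alphabet position (a=0..z=25) is mapped through 23·x+7 mod 26 — an affine cipher.
For inner: i(8)→23·8+7≡9=j; n(13)→23·13+7≡20=u; n(13)→23·13+7≡20=u; e(4)→23·4+7≡21=v; r(17)→23·17+7≡8=i (all mod 26).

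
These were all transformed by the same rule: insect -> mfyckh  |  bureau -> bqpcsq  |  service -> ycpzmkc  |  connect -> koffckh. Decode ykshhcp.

i(8)→m(12) and n(13)→f(5) fit y≡9x+18 (mod 26); the inverse of 9 mod 26 is 3. Each letter's alphabet position (a=0..z=25) is mapped through 9·x+18 mod 26 — an affine cipher.
Decoding ykshhcp: y(24)→3·(24−18)≡18=s; k(10)→3·(10−18)≡2=c; s(18)→3·(18−18)≡0=a; h(7)→3·(7−18)≡19=t; h(7)→3·(7−18)≡19=t; c(2)→3·(2−18)≡4=e; p(15)→3·(15−18)≡17=r (all mod 26).

scatter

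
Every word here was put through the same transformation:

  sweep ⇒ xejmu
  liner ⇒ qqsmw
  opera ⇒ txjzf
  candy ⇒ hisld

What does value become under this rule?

The shifts repeat in a cycle of length 2: positions 0,1,… shift by +5, +8, then the pattern repeats.
On value: v+5=a, a+8=i, l+5=q, u+8=c, e+5=j.

aiqcj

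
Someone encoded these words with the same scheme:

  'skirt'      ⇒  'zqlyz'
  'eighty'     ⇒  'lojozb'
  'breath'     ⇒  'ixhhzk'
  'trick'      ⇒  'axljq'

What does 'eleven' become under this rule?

Shifts by position in skirt: pos 0: s→z (+7), pos 1: k→q (+6), pos 2: i→l (+3), pos 3: r→y (+7), pos 4: t→z (+6) — repeating every 3. The shifts repeat in a cycle of length 3: positions 0,1,… shift by +7, +6, +3, then the pattern repeats.
For eleven: e+7=l, l+6=r, e+3=h, v+7=c, e+6=k, n+3=q.

lrhckq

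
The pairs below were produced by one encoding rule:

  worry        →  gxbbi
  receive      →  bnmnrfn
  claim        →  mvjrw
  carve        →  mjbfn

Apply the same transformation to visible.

Vowels shift forward by 9 and consonants shift forward by 10.
On visible: v(cons)+10=f, i(vowel)+9=r, s(cons)+10=c, i(vowel)+9=r, b(cons)+10=l, l(cons)+10=v, e(vowel)+9=n.

frcrlvn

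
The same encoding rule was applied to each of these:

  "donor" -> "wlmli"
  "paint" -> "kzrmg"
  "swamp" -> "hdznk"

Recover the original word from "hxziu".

scarf

Each pair mirrors across the alphabet (d↔w, o↔l, n↔m): positions sum to 25. This is the alphabet-reversal cipher (Atbash): a becomes z, b becomes y, etc.
Undoing it on hxziu: h↔s, x↔c, z↔a, i↔r, u↔f.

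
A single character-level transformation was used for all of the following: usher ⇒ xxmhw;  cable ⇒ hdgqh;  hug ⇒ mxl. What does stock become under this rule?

The shift depends on letter class: consonant s→x is +5, but vowel u→x is +3. The rule splits by letter class: vowels +3, consonants +5.
On stock: s(cons)+5=x, t(cons)+5=y, o(vowel)+3=r, c(cons)+5=h, k(cons)+5=p.

xyrhp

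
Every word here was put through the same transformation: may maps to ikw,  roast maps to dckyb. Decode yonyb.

rodeo

Two steps: reverse the string, then apply a Caesar shift of +10.
Decoding yonyb: shift back: y−10=o, o−10=e, n−10=d, y−10=o, b−10=r → oedor; then reverse → rodeo.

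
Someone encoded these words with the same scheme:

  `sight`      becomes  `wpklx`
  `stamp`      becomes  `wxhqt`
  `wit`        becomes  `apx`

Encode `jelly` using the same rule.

nlppc

The shift depends on letter class: consonant s→w is +4, but vowel i→p is +7. Vowels shift forward by 7 and consonants shift forward by 4.
For jelly: j(cons)+4=n, e(vowel)+7=l, l(cons)+4=p, l(cons)+4=p, y(cons)+4=c.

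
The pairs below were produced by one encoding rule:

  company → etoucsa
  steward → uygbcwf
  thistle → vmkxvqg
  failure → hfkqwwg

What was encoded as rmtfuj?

The shifts repeat in a cycle of length 2: positions 0,1,… shift by +2, +5, then the pattern repeats.
Decoding rmtfuj: r−2=p, m−5=h, t−2=r, f−5=a, u−2=s, j−5=e.

phrase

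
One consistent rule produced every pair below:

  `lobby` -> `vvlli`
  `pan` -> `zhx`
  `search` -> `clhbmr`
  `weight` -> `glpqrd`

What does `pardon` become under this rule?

The shift depends on letter class: consonant l→v is +10, but vowel o→v is +7. Vowels shift forward by 7 and consonants shift forward by 10.
On pardon: p(cons)+10=z, a(vowel)+7=h, r(cons)+10=b, d(cons)+10=n, o(vowel)+7=v, n(cons)+10=x.

zhbnvx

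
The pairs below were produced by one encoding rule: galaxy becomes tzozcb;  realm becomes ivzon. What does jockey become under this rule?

qlxpvb

This is the alphabet-reversal cipher (Atbash): a becomes z, b becomes y, etc.
Applying it to jockey: j↔q, o↔l, c↔x, k↔p, e↔v, y↔b.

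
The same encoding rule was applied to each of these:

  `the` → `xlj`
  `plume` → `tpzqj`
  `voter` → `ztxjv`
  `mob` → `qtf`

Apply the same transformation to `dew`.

The shift depends on letter class: consonant t→x is +4, but vowel e→j is +5. Two shifts are in play — +5 for a/e/i/o/u, +4 for every other letter.
Applying it to dew: d(cons)+4=h, e(vowel)+5=j, w(cons)+4=a.

hja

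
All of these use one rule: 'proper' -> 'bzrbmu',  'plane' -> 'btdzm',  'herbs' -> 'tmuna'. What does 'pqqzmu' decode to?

dinner

Shifts by position in proper: pos 0: p→b (+12), pos 1: r→z (+8), pos 2: o→r (+3), pos 3: p→b (+12), pos 4: e→m (+8), pos 5: r→u (+3) — repeating every 3. The shifts repeat in a cycle of length 3: positions 0,1,… shift by +12, +8, +3, then the pattern repeats.
Reversing it on pqqzmu: p−12=d, q−8=i, q−3=n, z−12=n, m−8=e, u−3=r.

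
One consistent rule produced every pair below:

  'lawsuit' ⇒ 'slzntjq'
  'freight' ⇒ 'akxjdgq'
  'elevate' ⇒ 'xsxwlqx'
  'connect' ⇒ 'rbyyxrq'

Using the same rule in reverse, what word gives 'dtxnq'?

guest

l(11)→s(18) and a(0)→l(11) fit y≡3x+11 (mod 26); the inverse of 3 mod 26 is 9. Each letter's alphabet position (a=0..z=25) is mapped through 3·x+11 mod 26 — an affine cipher.
Decoding dtxnq: d(3)→9·(3−11)≡6=g; t(19)→9·(19−11)≡20=u; x(23)→9·(23−11)≡4=e; n(13)→9·(13−11)≡18=s; q(16)→9·(16−11)≡19=t (all mod 26).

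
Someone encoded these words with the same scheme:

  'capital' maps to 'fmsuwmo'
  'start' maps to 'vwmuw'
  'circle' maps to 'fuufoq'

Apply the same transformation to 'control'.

The shift depends on letter class: consonant c→f is +3, but vowel a→m is +12. Vowels shift forward by 12 and consonants shift forward by 3.
For control: c(cons)+3=f, o(vowel)+12=a, n(cons)+3=q, t(cons)+3=w, r(cons)+3=u, o(vowel)+12=a, l(cons)+3=o.

faqwuao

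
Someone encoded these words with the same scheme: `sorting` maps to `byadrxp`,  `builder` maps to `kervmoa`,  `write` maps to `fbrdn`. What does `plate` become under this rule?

yvjdn

Shifts by position in sorting: pos 0: s→b (+9), pos 1: o→y (+10), pos 2: r→a (+9), pos 3: t→d (+10) — repeating every 2. It's a Vigenère-style cipher with numeric key [9,10]: position i shifts by key[i mod 2].
Applying it to plate: p+9=y, l+10=v, a+9=j, t+10=d, e+9=n.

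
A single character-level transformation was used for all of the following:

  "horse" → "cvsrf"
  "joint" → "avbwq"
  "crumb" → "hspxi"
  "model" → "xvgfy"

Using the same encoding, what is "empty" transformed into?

Treating letters as 0–25, the rule is x ↦ 25x + 9 (mod 26).
For empty: e(4)→25·4+9≡5=f; m(12)→25·12+9≡23=x; p(15)→25·15+9≡20=u; t(19)→25·19+9≡16=q; y(24)→25·24+9≡11=l (all mod 26).

fxuql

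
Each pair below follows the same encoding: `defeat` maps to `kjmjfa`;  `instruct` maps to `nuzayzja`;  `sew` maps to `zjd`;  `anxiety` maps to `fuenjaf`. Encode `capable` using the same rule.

The shift depends on letter class: consonant d→k is +7, but vowel e→j is +5. Vowels shift forward by 5 and consonants shift forward by 7.
Applying it to capable: c(cons)+7=j, a(vowel)+5=f, p(cons)+7=w, a(vowel)+5=f, b(cons)+7=i, l(cons)+7=s, e(vowel)+5=j.

jfwfisj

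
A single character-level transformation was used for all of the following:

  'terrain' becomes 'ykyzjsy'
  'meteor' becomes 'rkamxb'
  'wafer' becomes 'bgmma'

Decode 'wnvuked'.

Letter i (0-indexed) is shifted by i+5, so successive shifts are 5, 6, 7, ….
Reversing it on wnvuked: w−5=r, n−6=h, v−7=o, u−8=m, k−9=b, e−10=u, d−11=s.

rhombus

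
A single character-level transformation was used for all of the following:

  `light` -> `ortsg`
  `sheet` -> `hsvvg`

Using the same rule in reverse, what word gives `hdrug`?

swift

Each letter is replaced by its mirror in the alphabet: a↔z, b↔y, c↔x, and so on (the Atbash cipher).
Decoding hdrug: h↔s, d↔w, r↔i, u↔f, g↔t.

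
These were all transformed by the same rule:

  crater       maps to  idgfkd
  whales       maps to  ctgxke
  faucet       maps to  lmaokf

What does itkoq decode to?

Shifts by position in crater: pos 0: c→i (+6), pos 1: r→d (+12), pos 2: a→g (+6), pos 3: t→f (+12) — repeating every 2. A repeating key of period 2 is used — shifts +6, +12 over and over.
Undoing it on itkoq: i−6=c, t−12=h, k−6=e, o−12=c, q−6=k.

check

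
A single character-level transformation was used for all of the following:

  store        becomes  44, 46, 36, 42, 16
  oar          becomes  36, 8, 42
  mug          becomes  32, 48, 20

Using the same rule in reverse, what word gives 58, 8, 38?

zap

The formula is n = 2×(alphabet index, a=1) + 6.
Decoding 58, 8, 38: 58→(58−6)÷2=26=z, 8→(8−6)÷2=1=a, 38→(38−6)÷2=16=p.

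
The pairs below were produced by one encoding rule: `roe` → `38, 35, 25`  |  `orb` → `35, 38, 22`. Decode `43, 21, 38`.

war

r is letter #18 and maps to 38: an offset of 20. Letters become their 1-based position plus 20 (so a→21, b→22, …).
Reversing it on 43, 21, 38: 43→(43−20)÷1=23=w, 21→(21−20)÷1=1=a, 38→(38−20)÷1=18=r.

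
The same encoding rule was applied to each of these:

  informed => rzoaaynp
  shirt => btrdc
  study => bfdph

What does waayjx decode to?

Shifts by position in informed: pos 0: i→r (+9), pos 1: n→z (+12), pos 2: f→o (+9), pos 3: o→a (+12) — repeating every 2. It's a Vigenère-style cipher with numeric key [9,12]: position i shifts by key[i mod 2].
Undoing it on waayjx: w−9=n, a−12=o, a−9=r, y−12=m, j−9=a, x−12=l.

normal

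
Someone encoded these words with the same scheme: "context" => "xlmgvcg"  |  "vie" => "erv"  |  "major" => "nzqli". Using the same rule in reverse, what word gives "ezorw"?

valid

Each pair mirrors across the alphabet (c↔x, o↔l, n↔m): positions sum to 25. Each letter is replaced by its mirror in the alphabet: a↔z, b↔y, c↔x, and so on (the Atbash cipher).
Reversing it on ezorw: e↔v, z↔a, o↔l, r↔i, w↔d.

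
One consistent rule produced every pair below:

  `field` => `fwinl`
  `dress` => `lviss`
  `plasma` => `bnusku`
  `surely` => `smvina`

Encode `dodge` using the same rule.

f(5)→f(5) and i(8)→w(22) fit y≡23x+20 (mod 26); the inverse of 23 mod 26 is 17. Each letter's alphabet position (a=0..z=25) is mapped through 23·x+20 mod 26 — an affine cipher.
On dodge: d(3)→23·3+20≡11=l; o(14)→23·14+20≡4=e; d(3)→23·3+20≡11=l; g(6)→23·6+20≡2=c; e(4)→23·4+20≡8=i (all mod 26).

lelci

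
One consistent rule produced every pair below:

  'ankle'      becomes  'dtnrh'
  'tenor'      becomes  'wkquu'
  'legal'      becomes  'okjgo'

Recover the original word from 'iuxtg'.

found

It's a Vigenère-style cipher with numeric key [3,6]: position i shifts by key[i mod 2].
Reversing it on iuxtg: i−3=f, u−6=o, x−3=u, t−6=n, g−3=d.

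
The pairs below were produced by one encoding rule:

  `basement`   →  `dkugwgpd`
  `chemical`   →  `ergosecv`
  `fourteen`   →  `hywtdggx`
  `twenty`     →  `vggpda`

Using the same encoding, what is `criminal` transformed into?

ebkospcv

Shifts by position in basement: pos 0: b→d (+2), pos 1: a→k (+10), pos 2: s→u (+2), pos 3: e→g (+2), pos 4: m→w (+10), pos 5: e→g (+2) — repeating every 3. A repeating key of period 3 is used — shifts +2, +10, +2 over and over.
For criminal: c+2=e, r+10=b, i+2=k, m+2=o, i+10=s, n+2=p, a+2=c, l+10=v.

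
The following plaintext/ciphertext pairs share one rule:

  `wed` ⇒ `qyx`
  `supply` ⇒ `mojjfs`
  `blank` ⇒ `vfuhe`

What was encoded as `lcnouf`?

ritual

Compare letters: w→q is +20, e→y is +20, d→x is +20 — a constant shift. Every letter moves 20 places later in the alphabet, wrapping around z→a.
Reversing it on lcnouf: l−20=r, c−20=i, n−20=t, o−20=u, u−20=a, f−20=l.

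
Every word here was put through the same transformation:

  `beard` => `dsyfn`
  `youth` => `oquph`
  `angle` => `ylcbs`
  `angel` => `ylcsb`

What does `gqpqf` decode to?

This is an affine cipher: with a=0,…,z=25, each position x becomes (5x+24) mod 26.
Decoding gqpqf: g(6)→21·(6−24)≡12=m; q(16)→21·(16−24)≡14=o; p(15)→21·(15−24)≡19=t; q(16)→21·(16−24)≡14=o; f(5)→21·(5−24)≡17=r (all mod 26).

motor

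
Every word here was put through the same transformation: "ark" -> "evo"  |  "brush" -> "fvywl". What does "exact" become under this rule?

ibegx

This is a Caesar cipher with shift 4.
On exact: e+4=i, x+4=b, a+4=e, c+4=g, t+4=x.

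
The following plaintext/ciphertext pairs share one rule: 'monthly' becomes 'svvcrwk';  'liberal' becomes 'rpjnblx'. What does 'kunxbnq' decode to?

In monthly: m→s is +6, o→v is +7, n→v is +8, t→c is +9 — the shift increases by 1 each position. The shift increases by 1 at each position, starting from +6: 6, 7, 8, ….
Undoing it on kunxbnq: k−6=e, u−7=n, n−8=f, x−9=o, b−10=r, n−11=c, q−12=e.

enforce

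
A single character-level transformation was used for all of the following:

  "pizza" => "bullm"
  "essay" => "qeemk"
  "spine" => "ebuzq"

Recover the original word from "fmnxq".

table

Compare letters: p→b is +12, i→u is +12, z→l is +12 — a constant shift. It's a constant shift of +12 (ROT12).
Undoing it on fmnxq: f−12=t, m−12=a, n−12=b, x−12=l, q−12=e.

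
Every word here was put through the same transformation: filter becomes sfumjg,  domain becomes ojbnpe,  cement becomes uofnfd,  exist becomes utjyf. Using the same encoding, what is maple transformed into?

Two steps: reverse the string, then apply a Caesar shift of +1.
Applying it to maple: reverse → elpam; then shift: e+1=f, l+1=m, p+1=q, a+1=b, m+1=n.

fmqbn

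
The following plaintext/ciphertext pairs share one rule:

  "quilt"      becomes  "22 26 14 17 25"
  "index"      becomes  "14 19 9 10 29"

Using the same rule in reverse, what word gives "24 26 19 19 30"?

sunny

q is letter #17 and maps to 22: an offset of 5. Each letter is replaced by its alphabet position (a=1..z=26) + 5.
Decoding 24 26 19 19 30: 24→(24−5)÷1=19=s, 26→(26−5)÷1=21=u, 19→(19−5)÷1=14=n, 19→(19−5)÷1=14=n, 30→(30−5)÷1=25=y.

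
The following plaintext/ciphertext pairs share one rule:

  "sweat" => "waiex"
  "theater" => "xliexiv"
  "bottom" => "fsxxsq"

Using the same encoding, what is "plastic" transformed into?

This is a Caesar cipher with shift 4.
For plastic: p+4=t, l+4=p, a+4=e, s+4=w, t+4=x, i+4=m, c+4=g.

tpewxmg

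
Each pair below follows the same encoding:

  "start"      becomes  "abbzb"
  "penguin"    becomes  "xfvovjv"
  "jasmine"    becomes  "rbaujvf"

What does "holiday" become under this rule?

pptjlbg

The rule splits by letter class: vowels +1, consonants +8.
For holiday: h(cons)+8=p, o(vowel)+1=p, l(cons)+8=t, i(vowel)+1=j, d(cons)+8=l, a(vowel)+1=b, y(cons)+8=g.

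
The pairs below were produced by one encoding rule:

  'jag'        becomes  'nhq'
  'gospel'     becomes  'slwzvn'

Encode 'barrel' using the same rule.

slyyhi

The output letters match the input read backwards, each shifted +7: jag reversed is gaj. Two steps: reverse the string, then apply a Caesar shift of +7.
For barrel: reverse → lerrab; then shift: l+7=s, e+7=l, r+7=y, r+7=y, a+7=h, b+7=i.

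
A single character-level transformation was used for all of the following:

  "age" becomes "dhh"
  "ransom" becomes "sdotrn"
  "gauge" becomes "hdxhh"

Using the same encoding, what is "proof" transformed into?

qsrrg

The shift depends on letter class: consonant g→h is +1, but vowel a→d is +3. The rule splits by letter class: vowels +3, consonants +1.
Applying it to proof: p(cons)+1=q, r(cons)+1=s, o(vowel)+3=r, o(vowel)+3=r, f(cons)+1=g.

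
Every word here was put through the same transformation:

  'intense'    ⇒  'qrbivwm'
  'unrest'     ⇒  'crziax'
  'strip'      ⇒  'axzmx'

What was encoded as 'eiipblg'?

Shifts by position in intense: pos 0: i→q (+8), pos 1: n→r (+4), pos 2: t→b (+8), pos 3: e→i (+4) — repeating every 2. A repeating key of period 2 is used — shifts +8, +4 over and over.
Reversing it on eiipblg: e−8=w, i−4=e, i−8=a, p−4=l, b−8=t, l−4=h, g−8=y.

wealthy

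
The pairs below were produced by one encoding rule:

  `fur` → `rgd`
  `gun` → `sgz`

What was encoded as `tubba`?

hippo

This is a Caesar cipher with shift 12.
Decoding tubba: t−12=h, u−12=i, b−12=p, b−12=p, a−12=o.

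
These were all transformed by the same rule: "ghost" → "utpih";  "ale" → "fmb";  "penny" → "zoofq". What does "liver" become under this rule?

sfwjm

The output letters match the input read backwards, each shifted +1: ghost reversed is tsohg. The word is reversed, then every letter is shifted forward by 1.
Applying it to liver: reverse → revil; then shift: r+1=s, e+1=f, v+1=w, i+1=j, l+1=m.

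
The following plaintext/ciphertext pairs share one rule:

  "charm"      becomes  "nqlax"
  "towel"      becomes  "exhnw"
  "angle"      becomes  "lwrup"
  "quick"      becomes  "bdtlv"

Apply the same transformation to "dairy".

ojtaj

Shifts by position in charm: pos 0: c→n (+11), pos 1: h→q (+9), pos 2: a→l (+11), pos 3: r→a (+9) — repeating every 2. It's a Vigenère-style cipher with numeric key [11,9]: position i shifts by key[i mod 2].
Applying it to dairy: d+11=o, a+9=j, i+11=t, r+9=a, y+11=j.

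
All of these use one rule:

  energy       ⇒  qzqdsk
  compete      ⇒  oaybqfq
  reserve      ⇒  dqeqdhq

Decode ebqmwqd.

speaker

Every letter moves 12 places later in the alphabet, wrapping around z→a.
Reversing it on ebqmwqd: e−12=s, b−12=p, q−12=e, m−12=a, w−12=k, q−12=e, d−12=r.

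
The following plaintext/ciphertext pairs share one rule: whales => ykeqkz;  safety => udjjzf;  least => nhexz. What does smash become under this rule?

upexn

Letter i (0-indexed) is shifted by i+2, so successive shifts are 2, 3, 4, ….
On smash: s+2=u, m+3=p, a+4=e, s+5=x, h+6=n.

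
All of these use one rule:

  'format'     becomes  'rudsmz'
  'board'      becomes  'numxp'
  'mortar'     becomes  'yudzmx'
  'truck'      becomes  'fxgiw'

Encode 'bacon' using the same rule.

ngouz

Shifts by position in format: pos 0: f→r (+12), pos 1: o→u (+6), pos 2: r→d (+12), pos 3: m→s (+6) — repeating every 2. A repeating key of period 2 is used — shifts +12, +6 over and over.
For bacon: b+12=n, a+6=g, c+12=o, o+6=u, n+12=z.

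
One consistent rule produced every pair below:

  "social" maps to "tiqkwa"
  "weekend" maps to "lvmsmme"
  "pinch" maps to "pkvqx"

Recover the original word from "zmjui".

The output letters match the input read backwards, each shifted +8: social reversed is laicos. The word is reversed, then every letter is shifted forward by 8.
Undoing it on zmjui: shift back: z−8=r, m−8=e, j−8=b, u−8=m, i−8=a → rebma; then reverse → amber.

amber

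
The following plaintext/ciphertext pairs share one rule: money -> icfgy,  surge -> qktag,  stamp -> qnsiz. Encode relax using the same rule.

m(12)→i(8) and o(14)→c(2) fit y≡23x+18 (mod 26); the inverse of 23 mod 26 is 17. Treating letters as 0–25, the rule is x ↦ 23x + 18 (mod 26).
Applying it to relax: r(17)→23·17+18≡19=t; e(4)→23·4+18≡6=g; l(11)→23·11+18≡11=l; a(0)→23·0+18≡18=s; x(23)→23·23+18≡1=b (all mod 26).

tglsb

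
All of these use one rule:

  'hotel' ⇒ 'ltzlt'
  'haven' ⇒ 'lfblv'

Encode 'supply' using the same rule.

In hotel: h→l is +4, o→t is +5, t→z is +6, e→l is +7 — the shift increases by 1 each position. Letter i (0-indexed) is shifted by i+4, so successive shifts are 4, 5, 6, ….
Applying it to supply: s+4=w, u+5=z, p+6=v, p+7=w, l+8=t, y+9=h.

wzvwth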